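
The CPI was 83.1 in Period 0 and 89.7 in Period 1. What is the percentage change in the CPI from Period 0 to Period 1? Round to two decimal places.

7.94%

Change = (89.7 − 83.1) / 83.1 × 100
       = 6.6 / 83.1 × 100 = 7.9422%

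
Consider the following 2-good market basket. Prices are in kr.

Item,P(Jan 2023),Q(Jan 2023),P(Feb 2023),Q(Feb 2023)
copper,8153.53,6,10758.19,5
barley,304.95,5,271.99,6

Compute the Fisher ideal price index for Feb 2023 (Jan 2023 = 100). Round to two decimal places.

Laspeyres component (base-period weights):
ΣP(Feb 2023)Q(Jan 2023) = 10758.19×6 + 271.99×5 = 64549.14 + 1359.95 = 65909.09
ΣP(Jan 2023)Q(Jan 2023) = 8153.53×6 + 304.95×5 = 48921.18 + 1524.75 = 50445.93
L = 65909.09 / 50445.93 × 100 = 130.6529
Paasche component (current-period weights):
ΣP(Feb 2023)Q(Feb 2023) = 10758.19×5 + 271.99×6 = 53790.95 + 1631.94 = 55422.89
ΣP(Jan 2023)Q(Feb 2023) = 8153.53×5 + 304.95×6 = 40767.65 + 1829.7 = 42597.35
P = 55422.89 / 42597.35 × 100 = 130.1088
Fisher = √(L × P) = √(130.6529 × 130.1088) = 130.3806

130.38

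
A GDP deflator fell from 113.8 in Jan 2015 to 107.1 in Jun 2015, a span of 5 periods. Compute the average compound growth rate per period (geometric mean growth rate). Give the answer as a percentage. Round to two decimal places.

Growth factor = (107.1/113.8)^(1/5) = (0.941125)^(1/5) = 0.987937
Growth rate = 0.987937 − 1 = -0.012063 = -1.2063%

-1.21%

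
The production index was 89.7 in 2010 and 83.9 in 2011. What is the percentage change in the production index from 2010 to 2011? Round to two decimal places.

-6.47%

Change = (83.9 − 89.7) / 89.7 × 100
       = -5.8 / 89.7 × 100 = -6.4660%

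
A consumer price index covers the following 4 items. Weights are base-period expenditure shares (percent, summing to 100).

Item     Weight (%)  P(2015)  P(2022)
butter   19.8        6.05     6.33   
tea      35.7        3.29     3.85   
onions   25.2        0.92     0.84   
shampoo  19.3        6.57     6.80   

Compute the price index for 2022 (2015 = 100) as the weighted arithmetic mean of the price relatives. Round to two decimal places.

105.48

butter: 19.8 × (6.33/6.05) = 19.8 × 1.046281 = 20.7164
tea: 35.7 × (3.85/3.29) = 35.7 × 1.170213 = 41.7766
onions: 25.2 × (0.84/0.92) = 25.2 × 0.913043 = 23.0087
shampoo: 19.3 × (6.80/6.57) = 19.3 × 1.035008 = 19.9756
Index = Σ wᵢ·(p₁ᵢ/p₀ᵢ) = 20.7164 + 41.7766 + 23.0087 + 19.9756 = 105.4773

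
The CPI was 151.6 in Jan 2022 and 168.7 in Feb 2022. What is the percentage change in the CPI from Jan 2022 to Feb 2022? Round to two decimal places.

Change = (168.7 − 151.6) / 151.6 × 100
       = 17.1 / 151.6 × 100 = 11.2797%

11.28%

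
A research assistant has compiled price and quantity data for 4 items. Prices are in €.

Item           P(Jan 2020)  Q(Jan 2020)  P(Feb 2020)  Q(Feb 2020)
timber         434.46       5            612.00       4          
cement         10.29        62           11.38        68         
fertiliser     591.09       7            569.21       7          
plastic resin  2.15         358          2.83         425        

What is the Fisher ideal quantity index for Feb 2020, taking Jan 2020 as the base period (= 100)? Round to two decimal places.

Laspeyres component (base-period weights):
ΣP(Jan 2020)Q(Feb 2020) = 434.46×4 + 10.29×68 + 591.09×7 + 2.15×425 = 1737.84 + 699.72 + 4137.63 + 913.75 = 7488.94
ΣP(Jan 2020)Q(Jan 2020) = 434.46×5 + 10.29×62 + 591.09×7 + 2.15×358 = 2172.3 + 637.98 + 4137.63 + 769.7 = 7717.61
L = 7488.94 / 7717.61 × 100 = 97.0370
Paasche component (current-period weights):
ΣP(Feb 2020)Q(Feb 2020) = 612.00×4 + 11.38×68 + 569.21×7 + 2.83×425 = 2448 + 773.84 + 3984.47 + 1202.75 = 8409.06
ΣP(Feb 2020)Q(Jan 2020) = 612.00×5 + 11.38×62 + 569.21×7 + 2.83×358 = 3060 + 705.56 + 3984.47 + 1013.14 = 8763.17
P = 8409.06 / 8763.17 × 100 = 95.9591
Fisher = √(L × P) = √(97.0370 × 95.9591) = 96.4966

96.50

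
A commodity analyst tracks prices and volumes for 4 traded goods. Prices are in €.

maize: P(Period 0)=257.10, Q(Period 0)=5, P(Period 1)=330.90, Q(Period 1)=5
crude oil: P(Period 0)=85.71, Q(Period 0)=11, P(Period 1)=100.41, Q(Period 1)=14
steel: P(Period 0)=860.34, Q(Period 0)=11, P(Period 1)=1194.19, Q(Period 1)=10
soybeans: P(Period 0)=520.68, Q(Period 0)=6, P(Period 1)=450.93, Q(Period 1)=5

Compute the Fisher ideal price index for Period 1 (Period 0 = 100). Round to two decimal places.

Laspeyres component (base-period weights):
ΣP(Period 1)Q(Period 0) = 330.90×5 + 100.41×11 + 1194.19×11 + 450.93×6 = 1654.5 + 1104.51 + 13136.09 + 2705.58 = 18600.68
ΣP(Period 0)Q(Period 0) = 257.10×5 + 85.71×11 + 860.34×11 + 520.68×6 = 1285.5 + 942.81 + 9463.74 + 3124.08 = 14816.13
L = 18600.68 / 14816.13 × 100 = 125.5434
Paasche component (current-period weights):
ΣP(Period 1)Q(Period 1) = 330.90×5 + 100.41×14 + 1194.19×10 + 450.93×5 = 1654.5 + 1405.74 + 11941.9 + 2254.65 = 17256.79
ΣP(Period 0)Q(Period 1) = 257.10×5 + 85.71×14 + 860.34×10 + 520.68×5 = 1285.5 + 1199.94 + 8603.4 + 2603.4 = 13692.24
P = 17256.79 / 13692.24 × 100 = 126.0334
Fisher = √(L × P) = √(125.5434 × 126.0334) = 125.7882

125.79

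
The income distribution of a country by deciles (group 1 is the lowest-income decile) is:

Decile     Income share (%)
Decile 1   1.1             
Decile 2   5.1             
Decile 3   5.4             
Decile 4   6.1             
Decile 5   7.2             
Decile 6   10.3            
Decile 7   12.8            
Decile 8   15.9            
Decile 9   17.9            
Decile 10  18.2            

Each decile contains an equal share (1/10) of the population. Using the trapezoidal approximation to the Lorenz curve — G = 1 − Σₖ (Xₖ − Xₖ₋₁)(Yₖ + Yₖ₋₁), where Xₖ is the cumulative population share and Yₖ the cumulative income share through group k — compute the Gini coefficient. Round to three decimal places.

0.319

Cumulative income shares Yₖ: 0.0110, 0.0620, 0.1160, 0.1770, 0.2490, 0.3520, 0.4800, 0.6390, 0.8180, 1.0000
Σ (Xₖ−Xₖ₋₁)(Yₖ+Yₖ₋₁) = (1/10)(0.0110+0.0000) + (1/10)(0.0620+0.0110) + (1/10)(0.1160+0.0620) + (1/10)(0.1770+0.1160) + (1/10)(0.2490+0.1770) + (1/10)(0.3520+0.2490) + (1/10)(0.4800+0.3520) + (1/10)(0.6390+0.4800) + (1/10)(0.8180+0.6390) + (1/10)(1.0000+0.8180)
  = 0.0011 + 0.0073 + 0.0178 + 0.0293 + 0.0426 + 0.0601 + 0.0832 + 0.1119 + 0.1457 + 0.1818 = 0.6808
G = 1 − 0.6808 = 0.3192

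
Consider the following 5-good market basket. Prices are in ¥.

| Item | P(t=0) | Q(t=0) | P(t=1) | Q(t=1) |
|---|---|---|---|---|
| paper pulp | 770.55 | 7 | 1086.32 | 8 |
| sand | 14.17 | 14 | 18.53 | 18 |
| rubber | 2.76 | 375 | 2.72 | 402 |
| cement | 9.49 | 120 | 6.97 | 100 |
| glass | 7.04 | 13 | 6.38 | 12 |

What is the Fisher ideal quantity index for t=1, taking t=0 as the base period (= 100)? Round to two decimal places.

110.03

Laspeyres component (base-period weights):
ΣP(t=0)Q(t=1) = 770.55×8 + 14.17×18 + 2.76×402 + 9.49×100 + 7.04×12 = 6164.4 + 255.06 + 1109.52 + 949 + 84.48 = 8562.46
ΣP(t=0)Q(t=0) = 770.55×7 + 14.17×14 + 2.76×375 + 9.49×120 + 7.04×13 = 5393.85 + 198.38 + 1035 + 1138.8 + 91.52 = 7857.55
L = 8562.46 / 7857.55 × 100 = 108.9711
Paasche component (current-period weights):
ΣP(t=1)Q(t=1) = 1086.32×8 + 18.53×18 + 2.72×402 + 6.97×100 + 6.38×12 = 8690.56 + 333.54 + 1093.44 + 697 + 76.56 = 10891.1
ΣP(t=1)Q(t=0) = 1086.32×7 + 18.53×14 + 2.72×375 + 6.97×120 + 6.38×13 = 7604.24 + 259.42 + 1020 + 836.4 + 82.94 = 9803
P = 10891.1 / 9803 × 100 = 111.0997
Fisher = √(L × P) = √(108.9711 × 111.0997) = 110.0302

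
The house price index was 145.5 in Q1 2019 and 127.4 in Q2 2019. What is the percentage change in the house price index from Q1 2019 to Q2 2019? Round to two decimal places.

Change = (127.4 − 145.5) / 145.5 × 100
       = -18.1 / 145.5 × 100 = -12.4399%

-12.44%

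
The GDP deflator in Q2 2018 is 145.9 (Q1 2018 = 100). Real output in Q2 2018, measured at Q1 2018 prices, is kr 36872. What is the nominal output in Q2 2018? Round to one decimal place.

Nominal = Real × (Index/100) = 36872 × (145.9/100)
        = 36872 × 1.459 = 53796.2480

53796.2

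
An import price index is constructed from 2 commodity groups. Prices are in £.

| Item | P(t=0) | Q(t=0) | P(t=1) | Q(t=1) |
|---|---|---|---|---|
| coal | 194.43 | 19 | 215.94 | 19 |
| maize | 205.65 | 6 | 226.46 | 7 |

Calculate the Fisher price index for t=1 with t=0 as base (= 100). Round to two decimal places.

110.81

Laspeyres component (base-period weights):
ΣP(t=1)Q(t=0) = 215.94×19 + 226.46×6 = 4102.86 + 1358.76 = 5461.62
ΣP(t=0)Q(t=0) = 194.43×19 + 205.65×6 = 3694.17 + 1233.9 = 4928.07
L = 5461.62 / 4928.07 × 100 = 110.8268
Paasche component (current-period weights):
ΣP(t=1)Q(t=1) = 215.94×19 + 226.46×7 = 4102.86 + 1585.22 = 5688.08
ΣP(t=0)Q(t=1) = 194.43×19 + 205.65×7 = 3694.17 + 1439.55 = 5133.72
P = 5688.08 / 5133.72 × 100 = 110.7984
Fisher = √(L × P) = √(110.8268 × 110.7984) = 110.8126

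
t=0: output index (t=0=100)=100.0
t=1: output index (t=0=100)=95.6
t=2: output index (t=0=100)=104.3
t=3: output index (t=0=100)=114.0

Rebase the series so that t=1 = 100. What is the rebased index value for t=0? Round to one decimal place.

Rebased(t=0) = 100.0 / 95.6 × 100 = 104.6025

104.6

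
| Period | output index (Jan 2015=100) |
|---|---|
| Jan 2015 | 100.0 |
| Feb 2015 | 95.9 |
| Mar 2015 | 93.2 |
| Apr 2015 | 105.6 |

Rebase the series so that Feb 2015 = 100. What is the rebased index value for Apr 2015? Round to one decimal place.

Rebased(Apr 2015) = 105.6 / 95.9 × 100 = 110.1147

110.1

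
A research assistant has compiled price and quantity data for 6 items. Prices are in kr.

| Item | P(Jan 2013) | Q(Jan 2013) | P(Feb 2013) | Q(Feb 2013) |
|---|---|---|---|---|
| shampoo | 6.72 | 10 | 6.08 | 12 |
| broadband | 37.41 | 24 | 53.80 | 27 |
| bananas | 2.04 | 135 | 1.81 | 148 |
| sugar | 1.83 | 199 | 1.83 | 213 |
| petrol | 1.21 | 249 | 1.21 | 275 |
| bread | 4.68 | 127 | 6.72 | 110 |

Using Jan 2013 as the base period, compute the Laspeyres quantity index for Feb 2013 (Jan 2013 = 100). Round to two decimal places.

Laspeyres quantity index uses base-period prices as weights.
ΣP(Jan 2013)·Q(Feb 2013) = 6.72×12 + 37.41×27 + 2.04×148 + 1.83×213 + 1.21×275 + 4.68×110 = 80.64 + 1010.07 + 301.92 + 389.79 + 332.75 + 514.8 = 2629.97
ΣP(Jan 2013)·Q(Jan 2013) = 6.72×10 + 37.41×24 + 2.04×135 + 1.83×199 + 1.21×249 + 4.68×127 = 67.2 + 897.84 + 275.4 + 364.17 + 301.29 + 594.36 = 2500.26
Index = 2629.97 / 2500.26 × 100 = 105.1879

105.19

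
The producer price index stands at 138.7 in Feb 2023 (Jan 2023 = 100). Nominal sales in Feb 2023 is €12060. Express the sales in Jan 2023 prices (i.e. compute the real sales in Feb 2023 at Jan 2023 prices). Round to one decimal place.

8695.0

Real = Nominal ÷ (Index/100) = 12060 ÷ (138.7/100)
     = 12060 ÷ 1.387 = 8695.0252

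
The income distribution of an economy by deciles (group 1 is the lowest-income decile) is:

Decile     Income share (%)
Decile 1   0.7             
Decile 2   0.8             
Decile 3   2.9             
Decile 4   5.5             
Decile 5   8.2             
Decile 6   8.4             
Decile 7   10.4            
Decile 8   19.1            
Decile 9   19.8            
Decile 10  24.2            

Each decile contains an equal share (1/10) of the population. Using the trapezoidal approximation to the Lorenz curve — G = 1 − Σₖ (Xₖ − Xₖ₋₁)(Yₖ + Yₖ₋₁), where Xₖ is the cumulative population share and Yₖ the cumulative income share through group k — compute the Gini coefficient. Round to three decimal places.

Cumulative income shares Yₖ: 0.0070, 0.0150, 0.0440, 0.0990, 0.1810, 0.2650, 0.3690, 0.5600, 0.7580, 1.0000
Σ (Xₖ−Xₖ₋₁)(Yₖ+Yₖ₋₁) = (1/10)(0.0070+0.0000) + (1/10)(0.0150+0.0070) + (1/10)(0.0440+0.0150) + (1/10)(0.0990+0.0440) + (1/10)(0.1810+0.0990) + (1/10)(0.2650+0.1810) + (1/10)(0.3690+0.2650) + (1/10)(0.5600+0.3690) + (1/10)(0.7580+0.5600) + (1/10)(1.0000+0.7580)
  = 0.0007 + 0.0022 + 0.0059 + 0.0143 + 0.0280 + 0.0446 + 0.0634 + 0.0929 + 0.1318 + 0.1758 = 0.5596
G = 1 − 0.5596 = 0.4404

0.440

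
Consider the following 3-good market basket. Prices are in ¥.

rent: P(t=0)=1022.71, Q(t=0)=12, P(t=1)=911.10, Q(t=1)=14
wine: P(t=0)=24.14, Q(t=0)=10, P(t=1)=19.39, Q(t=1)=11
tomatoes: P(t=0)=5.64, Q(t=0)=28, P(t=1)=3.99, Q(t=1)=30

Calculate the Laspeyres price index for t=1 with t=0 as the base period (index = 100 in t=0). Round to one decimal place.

88.7

Laspeyres price index uses base-period quantities as weights.
ΣP(t=1)·Q(t=0) = 911.10×12 + 19.39×10 + 3.99×28 = 10933.2 + 193.9 + 111.72 = 11238.82
ΣP(t=0)·Q(t=0) = 1022.71×12 + 24.14×10 + 5.64×28 = 12272.52 + 241.4 + 157.92 = 12671.84
Index = 11238.82 / 12671.84 × 100 = 88.6913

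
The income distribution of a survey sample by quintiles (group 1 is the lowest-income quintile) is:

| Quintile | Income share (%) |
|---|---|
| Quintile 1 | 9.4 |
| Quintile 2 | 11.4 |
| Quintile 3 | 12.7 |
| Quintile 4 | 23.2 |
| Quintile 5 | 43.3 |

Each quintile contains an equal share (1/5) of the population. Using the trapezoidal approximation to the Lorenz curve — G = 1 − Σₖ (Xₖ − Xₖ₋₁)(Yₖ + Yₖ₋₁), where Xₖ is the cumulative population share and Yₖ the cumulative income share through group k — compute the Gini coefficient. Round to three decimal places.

Cumulative income shares Yₖ: 0.0940, 0.2080, 0.3350, 0.5670, 1.0000
Σ (Xₖ−Xₖ₋₁)(Yₖ+Yₖ₋₁) = (1/5)(0.0940+0.0000) + (1/5)(0.2080+0.0940) + (1/5)(0.3350+0.2080) + (1/5)(0.5670+0.3350) + (1/5)(1.0000+0.5670)
  = 0.0188 + 0.0604 + 0.1086 + 0.1804 + 0.3134 = 0.6816
G = 1 − 0.6816 = 0.3184

0.318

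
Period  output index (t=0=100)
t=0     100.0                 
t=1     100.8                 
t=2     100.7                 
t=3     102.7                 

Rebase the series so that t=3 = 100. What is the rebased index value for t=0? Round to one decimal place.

97.4

Rebased(t=0) = 100.0 / 102.7 × 100 = 97.3710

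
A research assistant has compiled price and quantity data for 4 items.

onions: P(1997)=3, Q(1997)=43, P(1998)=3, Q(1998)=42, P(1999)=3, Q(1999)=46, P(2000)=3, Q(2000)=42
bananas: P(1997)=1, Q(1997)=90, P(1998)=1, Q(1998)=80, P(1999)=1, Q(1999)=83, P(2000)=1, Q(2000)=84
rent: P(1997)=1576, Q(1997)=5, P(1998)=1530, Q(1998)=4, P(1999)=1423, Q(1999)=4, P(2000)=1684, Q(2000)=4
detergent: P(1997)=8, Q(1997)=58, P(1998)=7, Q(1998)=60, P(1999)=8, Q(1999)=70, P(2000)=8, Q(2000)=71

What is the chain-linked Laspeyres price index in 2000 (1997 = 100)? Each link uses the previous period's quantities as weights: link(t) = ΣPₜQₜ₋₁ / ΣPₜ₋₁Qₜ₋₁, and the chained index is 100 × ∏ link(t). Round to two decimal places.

Link 1997→1998:
ΣP(1998)Q(1997) = 3×43 + 1×90 + 1530×5 + 7×58 = 129 + 90 + 7650 + 406 = 8275
ΣP(1997)Q(1997) = 3×43 + 1×90 + 1576×5 + 8×58 = 129 + 90 + 7880 + 464 = 8563
link = 8275/8563 = 0.966367
Link 1998→1999:
ΣP(1999)Q(1998) = 3×42 + 1×80 + 1423×4 + 8×60 = 126 + 80 + 5692 + 480 = 6378
ΣP(1998)Q(1998) = 3×42 + 1×80 + 1530×4 + 7×60 = 126 + 80 + 6120 + 420 = 6746
link = 6378/6746 = 0.945449
Link 1999→2000:
ΣP(2000)Q(1999) = 3×46 + 1×83 + 1684×4 + 8×70 = 138 + 83 + 6736 + 560 = 7517
ΣP(1999)Q(1999) = 3×46 + 1×83 + 1423×4 + 8×70 = 138 + 83 + 5692 + 560 = 6473
link = 7517/6473 = 1.161285
Chained index = 100 × 0.966367 × 0.945449 × 1.161285 = 106.1009

106.10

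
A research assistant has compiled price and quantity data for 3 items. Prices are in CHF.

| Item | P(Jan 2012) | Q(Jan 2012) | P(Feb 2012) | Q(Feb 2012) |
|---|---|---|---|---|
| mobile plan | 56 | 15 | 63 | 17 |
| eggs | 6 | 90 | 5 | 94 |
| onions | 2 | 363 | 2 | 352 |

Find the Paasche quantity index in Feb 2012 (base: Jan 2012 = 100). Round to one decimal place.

105.8

Paasche quantity index uses current-period prices as weights.
ΣP(Feb 2012)·Q(Feb 2012) = 63×17 + 5×94 + 2×352 = 1071 + 470 + 704 = 2245
ΣP(Feb 2012)·Q(Jan 2012) = 63×15 + 5×90 + 2×363 = 945 + 450 + 726 = 2121
Index = 2245 / 2121 × 100 = 105.8463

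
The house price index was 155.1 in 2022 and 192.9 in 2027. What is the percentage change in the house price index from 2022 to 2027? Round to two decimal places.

Change = (192.9 − 155.1) / 155.1 × 100
       = 37.8 / 155.1 × 100 = 24.3714%

24.37%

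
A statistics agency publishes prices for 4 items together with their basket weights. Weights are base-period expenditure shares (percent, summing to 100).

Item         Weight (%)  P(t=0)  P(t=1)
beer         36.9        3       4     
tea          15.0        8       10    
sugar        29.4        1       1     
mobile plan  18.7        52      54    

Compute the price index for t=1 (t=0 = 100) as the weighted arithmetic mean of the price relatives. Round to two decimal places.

116.77

beer: 36.9 × (4/3) = 36.9 × 1.333333 = 49.2000
tea: 15.0 × (10/8) = 15.0 × 1.250000 = 18.7500
sugar: 29.4 × (1/1) = 29.4 × 1.000000 = 29.4000
mobile plan: 18.7 × (54/52) = 18.7 × 1.038462 = 19.4192
Index = Σ wᵢ·(p₁ᵢ/p₀ᵢ) = 49.2000 + 18.7500 + 29.4000 + 19.4192 = 116.7692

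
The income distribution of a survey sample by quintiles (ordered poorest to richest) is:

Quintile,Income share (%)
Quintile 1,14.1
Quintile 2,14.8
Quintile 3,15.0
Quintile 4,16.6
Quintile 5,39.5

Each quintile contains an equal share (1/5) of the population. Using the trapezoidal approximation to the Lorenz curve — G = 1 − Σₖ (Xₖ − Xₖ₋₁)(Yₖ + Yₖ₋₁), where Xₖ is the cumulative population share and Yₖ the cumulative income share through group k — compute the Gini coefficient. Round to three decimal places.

Cumulative income shares Yₖ: 0.1410, 0.2890, 0.4390, 0.6050, 1.0000
Σ (Xₖ−Xₖ₋₁)(Yₖ+Yₖ₋₁) = (1/5)(0.1410+0.0000) + (1/5)(0.2890+0.1410) + (1/5)(0.4390+0.2890) + (1/5)(0.6050+0.4390) + (1/5)(1.0000+0.6050)
  = 0.0282 + 0.0860 + 0.1456 + 0.2088 + 0.3210 = 0.7896
G = 1 − 0.7896 = 0.2104

0.210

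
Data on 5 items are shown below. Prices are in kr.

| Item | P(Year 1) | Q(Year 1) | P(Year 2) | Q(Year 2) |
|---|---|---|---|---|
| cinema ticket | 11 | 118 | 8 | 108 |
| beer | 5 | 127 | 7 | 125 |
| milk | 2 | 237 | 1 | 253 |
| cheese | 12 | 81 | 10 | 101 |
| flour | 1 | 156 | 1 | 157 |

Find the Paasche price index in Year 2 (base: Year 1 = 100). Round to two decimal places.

Paasche price index uses current-period quantities as weights.
ΣP(Year 2)·Q(Year 2) = 8×108 + 7×125 + 1×253 + 10×101 + 1×157 = 864 + 875 + 253 + 1010 + 157 = 3159
ΣP(Year 1)·Q(Year 2) = 11×108 + 5×125 + 2×253 + 12×101 + 1×157 = 1188 + 625 + 506 + 1212 + 157 = 3688
Index = 3159 / 3688 × 100 = 85.6562

85.66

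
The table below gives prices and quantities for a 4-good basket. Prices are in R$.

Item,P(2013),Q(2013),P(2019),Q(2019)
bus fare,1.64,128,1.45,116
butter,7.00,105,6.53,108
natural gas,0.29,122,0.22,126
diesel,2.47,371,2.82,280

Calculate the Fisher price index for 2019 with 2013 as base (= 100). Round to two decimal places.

101.74

Laspeyres component (base-period weights):
ΣP(2019)Q(2013) = 1.45×128 + 6.53×105 + 0.22×122 + 2.82×371 = 185.6 + 685.65 + 26.84 + 1046.22 = 1944.31
ΣP(2013)Q(2013) = 1.64×128 + 7.00×105 + 0.29×122 + 2.47×371 = 209.92 + 735 + 35.38 + 916.37 = 1896.67
L = 1944.31 / 1896.67 × 100 = 102.5118
Paasche component (current-period weights):
ΣP(2019)Q(2019) = 1.45×116 + 6.53×108 + 0.22×126 + 2.82×280 = 168.2 + 705.24 + 27.72 + 789.6 = 1690.76
ΣP(2013)Q(2019) = 1.64×116 + 7.00×108 + 0.29×126 + 2.47×280 = 190.24 + 756 + 36.54 + 691.6 = 1674.38
P = 1690.76 / 1674.38 × 100 = 100.9783
Fisher = √(L × P) = √(102.5118 × 100.9783) = 101.7421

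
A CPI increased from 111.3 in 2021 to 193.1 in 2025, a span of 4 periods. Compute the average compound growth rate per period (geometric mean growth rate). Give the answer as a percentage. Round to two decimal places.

Growth factor = (193.1/111.3)^(1/4) = (1.734951)^(1/4) = 1.147683
Growth rate = 1.147683 − 1 = 0.147683 = 14.7683%

14.77%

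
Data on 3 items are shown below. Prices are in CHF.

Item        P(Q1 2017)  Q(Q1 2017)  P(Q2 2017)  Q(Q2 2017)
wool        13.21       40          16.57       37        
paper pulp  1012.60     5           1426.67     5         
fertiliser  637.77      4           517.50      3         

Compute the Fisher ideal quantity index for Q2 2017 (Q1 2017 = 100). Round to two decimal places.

92.96

Laspeyres component (base-period weights):
ΣP(Q1 2017)Q(Q2 2017) = 13.21×37 + 1012.60×5 + 637.77×3 = 488.77 + 5063 + 1913.31 = 7465.08
ΣP(Q1 2017)Q(Q1 2017) = 13.21×40 + 1012.60×5 + 637.77×4 = 528.4 + 5063 + 2551.08 = 8142.48
L = 7465.08 / 8142.48 × 100 = 91.6807
Paasche component (current-period weights):
ΣP(Q2 2017)Q(Q2 2017) = 16.57×37 + 1426.67×5 + 517.50×3 = 613.09 + 7133.35 + 1552.5 = 9298.94
ΣP(Q2 2017)Q(Q1 2017) = 16.57×40 + 1426.67×5 + 517.50×4 = 662.8 + 7133.35 + 2070 = 9866.15
P = 9298.94 / 9866.15 × 100 = 94.2509
Fisher = √(L × P) = √(91.6807 × 94.2509) = 92.9569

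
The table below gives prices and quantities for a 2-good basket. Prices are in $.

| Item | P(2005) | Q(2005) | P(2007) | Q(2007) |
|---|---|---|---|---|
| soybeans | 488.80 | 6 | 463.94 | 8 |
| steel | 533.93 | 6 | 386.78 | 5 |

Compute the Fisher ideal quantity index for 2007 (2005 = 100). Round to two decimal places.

108.90

Laspeyres component (base-period weights):
ΣP(2005)Q(2007) = 488.80×8 + 533.93×5 = 3910.4 + 2669.65 = 6580.05
ΣP(2005)Q(2005) = 488.80×6 + 533.93×6 = 2932.8 + 3203.58 = 6136.38
L = 6580.05 / 6136.38 × 100 = 107.2302
Paasche component (current-period weights):
ΣP(2007)Q(2007) = 463.94×8 + 386.78×5 = 3711.52 + 1933.9 = 5645.42
ΣP(2007)Q(2005) = 463.94×6 + 386.78×6 = 2783.64 + 2320.68 = 5104.32
P = 5645.42 / 5104.32 × 100 = 110.6008
Fisher = √(L × P) = √(107.2302 × 110.6008) = 108.9025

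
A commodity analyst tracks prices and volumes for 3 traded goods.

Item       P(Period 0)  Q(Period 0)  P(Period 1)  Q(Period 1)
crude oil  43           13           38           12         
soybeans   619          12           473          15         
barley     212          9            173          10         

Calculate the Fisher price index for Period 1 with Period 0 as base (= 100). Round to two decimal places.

77.97

Laspeyres component (base-period weights):
ΣP(Period 1)Q(Period 0) = 38×13 + 473×12 + 173×9 = 494 + 5676 + 1557 = 7727
ΣP(Period 0)Q(Period 0) = 43×13 + 619×12 + 212×9 = 559 + 7428 + 1908 = 9895
L = 7727 / 9895 × 100 = 78.0899
Paasche component (current-period weights):
ΣP(Period 1)Q(Period 1) = 38×12 + 473×15 + 173×10 = 456 + 7095 + 1730 = 9281
ΣP(Period 0)Q(Period 1) = 43×12 + 619×15 + 212×10 = 516 + 9285 + 2120 = 11921
P = 9281 / 11921 × 100 = 77.8542
Fisher = √(L × P) = √(78.0899 × 77.8542) = 77.9720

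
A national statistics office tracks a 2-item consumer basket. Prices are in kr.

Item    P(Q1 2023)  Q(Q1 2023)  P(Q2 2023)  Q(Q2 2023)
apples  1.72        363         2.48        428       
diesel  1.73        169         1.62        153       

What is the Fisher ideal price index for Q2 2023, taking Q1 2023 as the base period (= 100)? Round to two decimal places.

Laspeyres component (base-period weights):
ΣP(Q2 2023)Q(Q1 2023) = 2.48×363 + 1.62×169 = 900.24 + 273.78 = 1174.02
ΣP(Q1 2023)Q(Q1 2023) = 1.72×363 + 1.73×169 = 624.36 + 292.37 = 916.73
L = 1174.02 / 916.73 × 100 = 128.0661
Paasche component (current-period weights):
ΣP(Q2 2023)Q(Q2 2023) = 2.48×428 + 1.62×153 = 1061.44 + 247.86 = 1309.3
ΣP(Q1 2023)Q(Q2 2023) = 1.72×428 + 1.73×153 = 736.16 + 264.69 = 1000.85
P = 1309.3 / 1000.85 × 100 = 130.8188
Fisher = √(L × P) = √(128.0661 × 130.8188) = 129.4351

129.44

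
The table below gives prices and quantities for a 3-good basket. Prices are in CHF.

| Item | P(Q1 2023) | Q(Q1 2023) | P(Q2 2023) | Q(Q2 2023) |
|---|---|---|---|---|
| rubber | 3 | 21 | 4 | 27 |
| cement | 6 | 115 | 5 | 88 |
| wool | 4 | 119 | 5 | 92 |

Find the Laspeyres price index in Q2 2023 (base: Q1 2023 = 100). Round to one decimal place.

102.0

Laspeyres price index uses base-period quantities as weights.
ΣP(Q2 2023)·Q(Q1 2023) = 4×21 + 5×115 + 5×119 = 84 + 575 + 595 = 1254
ΣP(Q1 2023)·Q(Q1 2023) = 3×21 + 6×115 + 4×119 = 63 + 690 + 476 = 1229
Index = 1254 / 1229 × 100 = 102.0342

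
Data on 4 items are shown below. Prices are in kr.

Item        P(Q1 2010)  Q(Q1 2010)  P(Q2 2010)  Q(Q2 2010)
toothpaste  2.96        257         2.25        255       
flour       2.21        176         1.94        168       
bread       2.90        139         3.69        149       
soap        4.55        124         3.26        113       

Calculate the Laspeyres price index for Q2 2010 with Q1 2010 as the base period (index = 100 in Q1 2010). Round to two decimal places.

Laspeyres price index uses base-period quantities as weights.
ΣP(Q2 2010)·Q(Q1 2010) = 2.25×257 + 1.94×176 + 3.69×139 + 3.26×124 = 578.25 + 341.44 + 512.91 + 404.24 = 1836.84
ΣP(Q1 2010)·Q(Q1 2010) = 2.96×257 + 2.21×176 + 2.90×139 + 4.55×124 = 760.72 + 388.96 + 403.1 + 564.2 = 2116.98
Index = 1836.84 / 2116.98 × 100 = 86.7670

86.77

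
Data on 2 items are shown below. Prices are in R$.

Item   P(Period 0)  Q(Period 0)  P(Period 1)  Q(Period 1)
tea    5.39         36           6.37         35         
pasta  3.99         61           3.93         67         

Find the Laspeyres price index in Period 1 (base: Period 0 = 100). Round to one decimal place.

107.2

Laspeyres price index uses base-period quantities as weights.
ΣP(Period 1)·Q(Period 0) = 6.37×36 + 3.93×61 = 229.32 + 239.73 = 469.05
ΣP(Period 0)·Q(Period 0) = 5.39×36 + 3.99×61 = 194.04 + 243.39 = 437.43
Index = 469.05 / 437.43 × 100 = 107.2286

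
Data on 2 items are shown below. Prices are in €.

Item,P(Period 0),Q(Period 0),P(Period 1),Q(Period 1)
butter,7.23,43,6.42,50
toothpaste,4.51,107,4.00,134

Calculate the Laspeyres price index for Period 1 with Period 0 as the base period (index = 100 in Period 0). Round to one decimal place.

Laspeyres price index uses base-period quantities as weights.
ΣP(Period 1)·Q(Period 0) = 6.42×43 + 4.00×107 = 276.06 + 428 = 704.06
ΣP(Period 0)·Q(Period 0) = 7.23×43 + 4.51×107 = 310.89 + 482.57 = 793.46
Index = 704.06 / 793.46 × 100 = 88.7329

88.7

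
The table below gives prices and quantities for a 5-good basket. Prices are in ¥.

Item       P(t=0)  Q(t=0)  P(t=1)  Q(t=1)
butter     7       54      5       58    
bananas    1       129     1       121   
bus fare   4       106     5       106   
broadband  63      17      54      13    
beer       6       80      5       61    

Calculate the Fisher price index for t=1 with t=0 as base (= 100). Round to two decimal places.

90.86

Laspeyres component (base-period weights):
ΣP(t=1)Q(t=0) = 5×54 + 1×129 + 5×106 + 54×17 + 5×80 = 270 + 129 + 530 + 918 + 400 = 2247
ΣP(t=0)Q(t=0) = 7×54 + 1×129 + 4×106 + 63×17 + 6×80 = 378 + 129 + 424 + 1071 + 480 = 2482
L = 2247 / 2482 × 100 = 90.5318
Paasche component (current-period weights):
ΣP(t=1)Q(t=1) = 5×58 + 1×121 + 5×106 + 54×13 + 5×61 = 290 + 121 + 530 + 702 + 305 = 1948
ΣP(t=0)Q(t=1) = 7×58 + 1×121 + 4×106 + 63×13 + 6×61 = 406 + 121 + 424 + 819 + 366 = 2136
P = 1948 / 2136 × 100 = 91.1985
Fisher = √(L × P) = √(90.5318 × 91.1985) = 90.8646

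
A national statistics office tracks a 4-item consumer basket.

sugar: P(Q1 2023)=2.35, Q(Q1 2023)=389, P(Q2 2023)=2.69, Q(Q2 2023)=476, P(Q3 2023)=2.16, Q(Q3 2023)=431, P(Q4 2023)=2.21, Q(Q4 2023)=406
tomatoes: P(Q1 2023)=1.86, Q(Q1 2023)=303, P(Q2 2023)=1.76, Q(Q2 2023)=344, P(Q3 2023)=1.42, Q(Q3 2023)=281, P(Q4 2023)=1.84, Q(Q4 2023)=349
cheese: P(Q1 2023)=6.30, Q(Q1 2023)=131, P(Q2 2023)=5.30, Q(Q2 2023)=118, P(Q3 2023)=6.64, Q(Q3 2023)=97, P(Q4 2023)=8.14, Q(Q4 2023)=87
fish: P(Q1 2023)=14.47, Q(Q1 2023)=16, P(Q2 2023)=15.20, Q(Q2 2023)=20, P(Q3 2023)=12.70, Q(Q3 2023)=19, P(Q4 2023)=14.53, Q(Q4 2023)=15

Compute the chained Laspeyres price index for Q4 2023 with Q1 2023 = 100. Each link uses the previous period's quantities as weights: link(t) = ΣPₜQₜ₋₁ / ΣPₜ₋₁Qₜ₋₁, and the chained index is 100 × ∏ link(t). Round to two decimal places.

Link Q1 2023→Q2 2023:
ΣP(Q2 2023)Q(Q1 2023) = 2.69×389 + 1.76×303 + 5.30×131 + 15.20×16 = 1046.41 + 533.28 + 694.3 + 243.2 = 2517.19
ΣP(Q1 2023)Q(Q1 2023) = 2.35×389 + 1.86×303 + 6.30×131 + 14.47×16 = 914.15 + 563.58 + 825.3 + 231.52 = 2534.55
link = 2517.19/2534.55 = 0.993151
Link Q2 2023→Q3 2023:
ΣP(Q3 2023)Q(Q2 2023) = 2.16×476 + 1.42×344 + 6.64×118 + 12.70×20 = 1028.16 + 488.48 + 783.52 + 254 = 2554.16
ΣP(Q2 2023)Q(Q2 2023) = 2.69×476 + 1.76×344 + 5.30×118 + 15.20×20 = 1280.44 + 605.44 + 625.4 + 304 = 2815.28
link = 2554.16/2815.28 = 0.907249
Link Q3 2023→Q4 2023:
ΣP(Q4 2023)Q(Q3 2023) = 2.21×431 + 1.84×281 + 8.14×97 + 14.53×19 = 952.51 + 517.04 + 789.58 + 276.07 = 2535.2
ΣP(Q3 2023)Q(Q3 2023) = 2.16×431 + 1.42×281 + 6.64×97 + 12.70×19 = 930.96 + 399.02 + 644.08 + 241.3 = 2215.36
link = 2535.2/2215.36 = 1.144374
Chained index = 100 × 0.993151 × 0.907249 × 1.144374 = 103.1121

103.11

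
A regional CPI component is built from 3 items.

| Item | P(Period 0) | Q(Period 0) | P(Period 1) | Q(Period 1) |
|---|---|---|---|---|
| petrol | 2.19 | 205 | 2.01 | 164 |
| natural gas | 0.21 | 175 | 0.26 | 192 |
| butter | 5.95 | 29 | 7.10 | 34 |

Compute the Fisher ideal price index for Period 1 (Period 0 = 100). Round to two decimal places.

Laspeyres component (base-period weights):
ΣP(Period 1)Q(Period 0) = 2.01×205 + 0.26×175 + 7.10×29 = 412.05 + 45.5 + 205.9 = 663.45
ΣP(Period 0)Q(Period 0) = 2.19×205 + 0.21×175 + 5.95×29 = 448.95 + 36.75 + 172.55 = 658.25
L = 663.45 / 658.25 × 100 = 100.7900
Paasche component (current-period weights):
ΣP(Period 1)Q(Period 1) = 2.01×164 + 0.26×192 + 7.10×34 = 329.64 + 49.92 + 241.4 = 620.96
ΣP(Period 0)Q(Period 1) = 2.19×164 + 0.21×192 + 5.95×34 = 359.16 + 40.32 + 202.3 = 601.78
P = 620.96 / 601.78 × 100 = 103.1872
Fisher = √(L × P) = √(100.7900 × 103.1872) = 101.9815

101.98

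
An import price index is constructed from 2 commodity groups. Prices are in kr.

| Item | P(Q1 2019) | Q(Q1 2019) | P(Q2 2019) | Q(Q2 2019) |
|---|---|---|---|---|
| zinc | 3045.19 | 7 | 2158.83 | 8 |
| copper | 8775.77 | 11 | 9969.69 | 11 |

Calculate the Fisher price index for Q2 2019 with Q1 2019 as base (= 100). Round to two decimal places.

105.44

Laspeyres component (base-period weights):
ΣP(Q2 2019)Q(Q1 2019) = 2158.83×7 + 9969.69×11 = 15111.81 + 109666.59 = 124778.4
ΣP(Q1 2019)Q(Q1 2019) = 3045.19×7 + 8775.77×11 = 21316.33 + 96533.47 = 117849.8
L = 124778.4 / 117849.8 × 100 = 105.8792
Paasche component (current-period weights):
ΣP(Q2 2019)Q(Q2 2019) = 2158.83×8 + 9969.69×11 = 17270.64 + 109666.59 = 126937.23
ΣP(Q1 2019)Q(Q2 2019) = 3045.19×8 + 8775.77×11 = 24361.52 + 96533.47 = 120894.99
P = 126937.23 / 120894.99 × 100 = 104.9979
Fisher = √(L × P) = √(105.8792 × 104.9979) = 105.4376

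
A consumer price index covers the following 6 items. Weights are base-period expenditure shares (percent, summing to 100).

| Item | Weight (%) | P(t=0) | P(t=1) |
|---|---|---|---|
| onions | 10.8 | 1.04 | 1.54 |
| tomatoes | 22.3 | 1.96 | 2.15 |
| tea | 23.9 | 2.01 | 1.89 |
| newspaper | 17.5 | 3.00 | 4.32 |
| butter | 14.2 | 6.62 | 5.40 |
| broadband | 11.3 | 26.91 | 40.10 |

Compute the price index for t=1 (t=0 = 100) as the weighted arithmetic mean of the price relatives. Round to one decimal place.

116.5

onions: 10.8 × (1.54/1.04) = 10.8 × 1.480769 = 15.9923
tomatoes: 22.3 × (2.15/1.96) = 22.3 × 1.096939 = 24.4617
tea: 23.9 × (1.89/2.01) = 23.9 × 0.940299 = 22.4731
newspaper: 17.5 × (4.32/3.00) = 17.5 × 1.440000 = 25.2000
butter: 14.2 × (5.40/6.62) = 14.2 × 0.815710 = 11.5831
broadband: 11.3 × (40.10/26.91) = 11.3 × 1.490152 = 16.8387
Index = Σ wᵢ·(p₁ᵢ/p₀ᵢ) = 15.9923 + 24.4617 + 22.4731 + 25.2000 + 11.5831 + 16.8387 = 116.5490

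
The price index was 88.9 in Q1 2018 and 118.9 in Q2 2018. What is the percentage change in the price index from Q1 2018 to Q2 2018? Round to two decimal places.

Change = (118.9 − 88.9) / 88.9 × 100
       = 30.0 / 88.9 × 100 = 33.7458%

33.75%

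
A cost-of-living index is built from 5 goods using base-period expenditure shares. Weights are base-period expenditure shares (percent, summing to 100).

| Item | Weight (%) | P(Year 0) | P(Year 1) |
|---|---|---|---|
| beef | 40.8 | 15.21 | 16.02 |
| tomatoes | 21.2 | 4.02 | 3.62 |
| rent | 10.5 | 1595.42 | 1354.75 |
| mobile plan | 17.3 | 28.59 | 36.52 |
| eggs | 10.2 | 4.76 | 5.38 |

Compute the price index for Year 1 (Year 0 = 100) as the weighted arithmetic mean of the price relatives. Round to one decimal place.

104.6

beef: 40.8 × (16.02/15.21) = 40.8 × 1.053254 = 42.9728
tomatoes: 21.2 × (3.62/4.02) = 21.2 × 0.900498 = 19.0905
rent: 10.5 × (1354.75/1595.42) = 10.5 × 0.849149 = 8.9161
mobile plan: 17.3 × (36.52/28.59) = 17.3 × 1.277370 = 22.0985
eggs: 10.2 × (5.38/4.76) = 10.2 × 1.130252 = 11.5286
Index = Σ wᵢ·(p₁ᵢ/p₀ᵢ) = 42.9728 + 19.0905 + 8.9161 + 22.0985 + 11.5286 = 104.6065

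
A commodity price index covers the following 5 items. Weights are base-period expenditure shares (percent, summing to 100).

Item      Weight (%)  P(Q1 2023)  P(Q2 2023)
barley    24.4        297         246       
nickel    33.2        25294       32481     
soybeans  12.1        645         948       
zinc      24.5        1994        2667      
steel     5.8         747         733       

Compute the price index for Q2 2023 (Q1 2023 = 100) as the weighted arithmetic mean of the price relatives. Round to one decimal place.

119.1

barley: 24.4 × (246/297) = 24.4 × 0.828283 = 20.2101
nickel: 33.2 × (32481/25294) = 33.2 × 1.284139 = 42.6334
soybeans: 12.1 × (948/645) = 12.1 × 1.469767 = 17.7842
zinc: 24.5 × (2667/1994) = 24.5 × 1.337513 = 32.7691
steel: 5.8 × (733/747) = 5.8 × 0.981258 = 5.6913
Index = Σ wᵢ·(p₁ᵢ/p₀ᵢ) = 20.2101 + 42.6334 + 17.7842 + 32.7691 + 5.6913 = 119.0880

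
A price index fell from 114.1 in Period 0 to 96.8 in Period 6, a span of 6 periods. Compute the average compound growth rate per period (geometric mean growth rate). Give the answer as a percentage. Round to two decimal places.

-2.70%

Growth factor = (96.8/114.1)^(1/6) = (0.848379)^(1/6) = 0.972967
Growth rate = 0.972967 − 1 = -0.027033 = -2.7033%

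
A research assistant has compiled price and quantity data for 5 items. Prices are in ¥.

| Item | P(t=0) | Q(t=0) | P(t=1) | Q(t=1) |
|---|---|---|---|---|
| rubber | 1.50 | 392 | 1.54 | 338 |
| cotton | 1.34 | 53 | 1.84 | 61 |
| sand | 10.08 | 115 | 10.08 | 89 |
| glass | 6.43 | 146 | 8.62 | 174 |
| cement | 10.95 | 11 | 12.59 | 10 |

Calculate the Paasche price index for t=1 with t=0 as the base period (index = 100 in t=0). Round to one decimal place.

Paasche price index uses current-period quantities as weights.
ΣP(t=1)·Q(t=1) = 1.54×338 + 1.84×61 + 10.08×89 + 8.62×174 + 12.59×10 = 520.52 + 112.24 + 897.12 + 1499.88 + 125.9 = 3155.66
ΣP(t=0)·Q(t=1) = 1.50×338 + 1.34×61 + 10.08×89 + 6.43×174 + 10.95×10 = 507 + 81.74 + 897.12 + 1118.82 + 109.5 = 2714.18
Index = 3155.66 / 2714.18 × 100 = 116.2657

116.3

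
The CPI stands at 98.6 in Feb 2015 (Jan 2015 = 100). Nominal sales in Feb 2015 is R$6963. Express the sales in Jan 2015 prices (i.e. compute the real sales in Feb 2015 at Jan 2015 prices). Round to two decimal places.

7061.87

Real = Nominal ÷ (Index/100) = 6963 ÷ (98.6/100)
     = 6963 ÷ 0.986 = 7061.8661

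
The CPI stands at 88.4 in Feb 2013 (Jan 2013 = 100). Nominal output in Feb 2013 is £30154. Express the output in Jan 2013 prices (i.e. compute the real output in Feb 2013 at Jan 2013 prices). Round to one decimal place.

Real = Nominal ÷ (Index/100) = 30154 ÷ (88.4/100)
     = 30154 ÷ 0.884 = 34110.8597

34110.9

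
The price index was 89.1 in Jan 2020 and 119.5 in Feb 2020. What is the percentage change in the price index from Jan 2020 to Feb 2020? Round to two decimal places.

34.12%

Change = (119.5 − 89.1) / 89.1 × 100
       = 30.4 / 89.1 × 100 = 34.1190%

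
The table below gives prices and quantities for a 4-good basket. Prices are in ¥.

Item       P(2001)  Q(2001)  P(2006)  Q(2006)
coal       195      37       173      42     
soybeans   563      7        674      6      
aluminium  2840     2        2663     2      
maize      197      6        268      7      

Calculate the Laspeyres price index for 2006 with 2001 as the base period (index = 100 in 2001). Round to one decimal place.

100.2

Laspeyres price index uses base-period quantities as weights.
ΣP(2006)·Q(2001) = 173×37 + 674×7 + 2663×2 + 268×6 = 6401 + 4718 + 5326 + 1608 = 18053
ΣP(2001)·Q(2001) = 195×37 + 563×7 + 2840×2 + 197×6 = 7215 + 3941 + 5680 + 1182 = 18018
Index = 18053 / 18018 × 100 = 100.1943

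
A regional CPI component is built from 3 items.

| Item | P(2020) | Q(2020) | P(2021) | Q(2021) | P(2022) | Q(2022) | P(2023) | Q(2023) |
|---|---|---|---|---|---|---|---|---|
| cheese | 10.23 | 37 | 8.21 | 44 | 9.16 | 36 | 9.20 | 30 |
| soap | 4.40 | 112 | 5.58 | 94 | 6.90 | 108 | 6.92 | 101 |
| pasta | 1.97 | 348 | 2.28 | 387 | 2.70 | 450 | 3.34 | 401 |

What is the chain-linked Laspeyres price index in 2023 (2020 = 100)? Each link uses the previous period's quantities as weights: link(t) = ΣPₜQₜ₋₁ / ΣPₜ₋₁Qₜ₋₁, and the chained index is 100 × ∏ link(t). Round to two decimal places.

Link 2020→2021:
ΣP(2021)Q(2020) = 8.21×37 + 5.58×112 + 2.28×348 = 303.77 + 624.96 + 793.44 = 1722.17
ΣP(2020)Q(2020) = 10.23×37 + 4.40×112 + 1.97×348 = 378.51 + 492.8 + 685.56 = 1556.87
link = 1722.17/1556.87 = 1.106175
Link 2021→2022:
ΣP(2022)Q(2021) = 9.16×44 + 6.90×94 + 2.70×387 = 403.04 + 648.6 + 1044.9 = 2096.54
ΣP(2021)Q(2021) = 8.21×44 + 5.58×94 + 2.28×387 = 361.24 + 524.52 + 882.36 = 1768.12
link = 2096.54/1768.12 = 1.185745
Link 2022→2023:
ΣP(2023)Q(2022) = 9.20×36 + 6.92×108 + 3.34×450 = 331.2 + 747.36 + 1503 = 2581.56
ΣP(2022)Q(2022) = 9.16×36 + 6.90×108 + 2.70×450 = 329.76 + 745.2 + 1215 = 2289.96
link = 2581.56/2289.96 = 1.127338
Chained index = 100 × 1.106175 × 1.185745 × 1.127338 = 147.8664

147.87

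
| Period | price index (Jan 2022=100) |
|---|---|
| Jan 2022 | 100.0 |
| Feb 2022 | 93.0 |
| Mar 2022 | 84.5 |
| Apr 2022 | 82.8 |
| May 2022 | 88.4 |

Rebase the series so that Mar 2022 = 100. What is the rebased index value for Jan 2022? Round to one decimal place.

Rebased(Jan 2022) = 100.0 / 84.5 × 100 = 118.3432

118.3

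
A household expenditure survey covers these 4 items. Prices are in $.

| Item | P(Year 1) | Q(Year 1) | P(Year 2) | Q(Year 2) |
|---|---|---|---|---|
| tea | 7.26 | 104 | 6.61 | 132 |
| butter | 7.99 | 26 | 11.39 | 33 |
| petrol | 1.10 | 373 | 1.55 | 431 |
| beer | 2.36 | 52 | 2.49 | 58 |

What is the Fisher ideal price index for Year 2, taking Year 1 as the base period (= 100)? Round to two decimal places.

112.75

Laspeyres component (base-period weights):
ΣP(Year 2)Q(Year 1) = 6.61×104 + 11.39×26 + 1.55×373 + 2.49×52 = 687.44 + 296.14 + 578.15 + 129.48 = 1691.21
ΣP(Year 1)Q(Year 1) = 7.26×104 + 7.99×26 + 1.10×373 + 2.36×52 = 755.04 + 207.74 + 410.3 + 122.72 = 1495.8
L = 1691.21 / 1495.8 × 100 = 113.0639
Paasche component (current-period weights):
ΣP(Year 2)Q(Year 2) = 6.61×132 + 11.39×33 + 1.55×431 + 2.49×58 = 872.52 + 375.87 + 668.05 + 144.42 = 2060.86
ΣP(Year 1)Q(Year 2) = 7.26×132 + 7.99×33 + 1.10×431 + 2.36×58 = 958.32 + 263.67 + 474.1 + 136.88 = 1832.97
P = 2060.86 / 1832.97 × 100 = 112.4328
Fisher = √(L × P) = √(113.0639 × 112.4328) = 112.7479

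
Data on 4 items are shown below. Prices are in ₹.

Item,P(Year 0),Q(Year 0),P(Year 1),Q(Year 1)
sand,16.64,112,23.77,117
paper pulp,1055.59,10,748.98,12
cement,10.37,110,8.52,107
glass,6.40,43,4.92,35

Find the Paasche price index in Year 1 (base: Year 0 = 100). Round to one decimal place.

80.6

Paasche price index uses current-period quantities as weights.
ΣP(Year 1)·Q(Year 1) = 23.77×117 + 748.98×12 + 8.52×107 + 4.92×35 = 2781.09 + 8987.76 + 911.64 + 172.2 = 12852.69
ΣP(Year 0)·Q(Year 1) = 16.64×117 + 1055.59×12 + 10.37×107 + 6.40×35 = 1946.88 + 12667.08 + 1109.59 + 224 = 15947.55
Index = 12852.69 / 15947.55 × 100 = 80.5935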